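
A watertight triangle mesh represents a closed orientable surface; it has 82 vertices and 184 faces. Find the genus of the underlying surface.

6

Every face is a triangle, so 2E = 3·184 = 552, giving E = 276.
χ = V − E + F = 82 − 276 + 184 = -10.
For a closed orientable surface χ = 2 − 2g, so g = (2 − (-10))/2 = 6.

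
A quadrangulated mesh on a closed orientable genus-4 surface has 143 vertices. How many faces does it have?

149

χ = 2 − 2·4 = -6, and every face is a square so 4F = 2E.
V − E + F = -6 with E = 4F/2 gives 143 − (4/2 − 1)·F = -6, so F = 149 and E = 298.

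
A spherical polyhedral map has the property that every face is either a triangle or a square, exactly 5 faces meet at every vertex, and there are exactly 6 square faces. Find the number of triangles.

32

Let x be the number of triangles; then F = 6 + x.
Edge–face incidences: 2E = 4·6 + 3·x = 24 + 3x.
Every vertex has degree 5, so 5V = 2E.
Euler: V − E + F = 2 ⇒ (2E)/5 − E + (6 + x) = 2.
Multiply by 10: 2·(2E) − 5·(2E) + 10·(6 + x) = 20, i.e. 60 + 10x − 3·(24 + 3x) = 20.
Collecting terms: x − 12 = 20, so x = 32.
Then 2E = 24 + 3·32 = 120, so E = 60, V = 2E/5 = 24, F = 6 + 32 = 38.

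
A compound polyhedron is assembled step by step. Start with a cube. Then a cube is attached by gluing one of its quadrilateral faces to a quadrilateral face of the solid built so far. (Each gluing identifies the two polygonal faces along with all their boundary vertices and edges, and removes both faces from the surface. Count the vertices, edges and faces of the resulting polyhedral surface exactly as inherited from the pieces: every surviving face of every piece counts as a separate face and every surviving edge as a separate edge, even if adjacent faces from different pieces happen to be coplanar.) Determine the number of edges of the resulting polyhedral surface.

A cube: V=8, E=12, F=6.
Attach a cube (V=8, E=12, F=6) along a 4-gon: merge 4 vertices and 4 edges, delete both glued faces → V=12, E=20, F=10.
Check: V − E + F = 12 − 20 + 10 = 2.

20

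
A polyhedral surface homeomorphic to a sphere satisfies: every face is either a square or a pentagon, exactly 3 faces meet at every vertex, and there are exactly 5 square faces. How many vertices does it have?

Let x be the number of pentagons; then F = 5 + x.
Edge–face incidences: 2E = 4·5 + 5·x = 20 + 5x.
Every vertex has degree 3, so 3V = 2E.
Euler: V − E + F = 2 ⇒ (2E)/3 − E + (5 + x) = 2.
Multiply by 6: 2·(2E) − 3·(2E) + 6·(5 + x) = 12, i.e. 30 + 6x − (20 + 5x) = 12.
Collecting terms: x + 10 = 12, so x = 2.
Then 2E = 20 + 5·2 = 30, so E = 15, V = 2E/3 = 10, F = 5 + 2 = 7.

10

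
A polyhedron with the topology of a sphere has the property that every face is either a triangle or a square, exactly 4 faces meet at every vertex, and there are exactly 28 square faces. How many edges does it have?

Let x be the number of triangles; then F = 28 + x.
Edge–face incidences: 2E = 4·28 + 3·x = 112 + 3x.
Every vertex has degree 4, so 4V = 2E.
Euler: V − E + F = 2 ⇒ (2E)/4 − E + (28 + x) = 2.
Multiply by 8: 2·(2E) − 4·(2E) + 8·(28 + x) = 16, i.e. 224 + 8x − 2·(112 + 3x) = 16.
Collecting terms: 2x = 16, so x = 8.
Then 2E = 112 + 3·8 = 136, so E = 68, V = 2E/4 = 34, F = 28 + 8 = 36.

68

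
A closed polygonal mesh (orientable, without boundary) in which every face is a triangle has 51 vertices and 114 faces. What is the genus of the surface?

4

Every face is a triangle, so 2E = 3·114 = 342, giving E = 171.
χ = V − E + F = 51 − 171 + 114 = -6.
For a closed orientable surface χ = 2 − 2g, so g = (2 − (-6))/2 = 4.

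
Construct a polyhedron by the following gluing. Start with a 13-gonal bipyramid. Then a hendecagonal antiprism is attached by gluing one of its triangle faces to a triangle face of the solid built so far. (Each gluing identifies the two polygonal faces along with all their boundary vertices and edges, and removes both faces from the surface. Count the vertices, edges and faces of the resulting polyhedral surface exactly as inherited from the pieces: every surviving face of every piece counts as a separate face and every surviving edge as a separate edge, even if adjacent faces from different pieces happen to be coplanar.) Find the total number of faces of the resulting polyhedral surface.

A 13-gonal bipyramid: V=15, E=39, F=26.
Attach a hendecagonal antiprism (V=22, E=44, F=24) along a 3-gon: merge 3 vertices and 3 edges, delete both glued faces → V=34, E=80, F=48.
Check: V − E + F = 34 − 80 + 48 = 2.

48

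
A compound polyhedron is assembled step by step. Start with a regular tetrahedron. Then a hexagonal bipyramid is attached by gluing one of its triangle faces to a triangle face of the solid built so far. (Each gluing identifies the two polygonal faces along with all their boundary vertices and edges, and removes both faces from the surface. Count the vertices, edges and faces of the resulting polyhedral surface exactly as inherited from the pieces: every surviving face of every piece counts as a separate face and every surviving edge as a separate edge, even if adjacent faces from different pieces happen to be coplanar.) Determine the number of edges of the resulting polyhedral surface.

A regular tetrahedron: V=4, E=6, F=4.
Attach a hexagonal bipyramid (V=8, E=18, F=12) along a 3-gon: merge 3 vertices and 3 edges, delete both glued faces → V=9, E=21, F=14.
Check: V − E + F = 9 − 21 + 14 = 2.

21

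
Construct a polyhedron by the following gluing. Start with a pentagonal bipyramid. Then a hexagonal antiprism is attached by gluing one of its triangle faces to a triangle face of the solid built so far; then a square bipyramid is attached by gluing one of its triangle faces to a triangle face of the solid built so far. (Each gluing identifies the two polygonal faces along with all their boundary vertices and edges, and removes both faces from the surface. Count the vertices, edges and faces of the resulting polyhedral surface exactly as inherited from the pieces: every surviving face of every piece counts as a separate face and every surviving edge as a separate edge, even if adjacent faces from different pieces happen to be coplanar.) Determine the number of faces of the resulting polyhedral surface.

28

A pentagonal bipyramid: V=7, E=15, F=10.
Attach a hexagonal antiprism (V=12, E=24, F=14) along a 3-gon: merge 3 vertices and 3 edges, delete both glued faces → V=16, E=36, F=22.
Attach a square bipyramid (V=6, E=12, F=8) along a 3-gon: merge 3 vertices and 3 edges, delete both glued faces → V=19, E=45, F=28.
Check: V − E + F = 19 − 45 + 28 = 2.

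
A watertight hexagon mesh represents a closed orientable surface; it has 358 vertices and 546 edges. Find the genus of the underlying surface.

4

Every face is a hexagon and each edge borders two faces, so 6F = 2·546, giving F = 182.
χ = V − E + F = 358 − 546 + 182 = -6.
For a closed orientable surface χ = 2 − 2g, so g = (2 − (-6))/2 = 4.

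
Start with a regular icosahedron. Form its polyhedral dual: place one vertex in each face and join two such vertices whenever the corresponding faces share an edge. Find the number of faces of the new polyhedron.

The base solid has V = 12, E = 30, F = 20.
The dual swaps V and F and preserves E: V′ = F = 20, E′ = E = 30, F′ = V = 12.

12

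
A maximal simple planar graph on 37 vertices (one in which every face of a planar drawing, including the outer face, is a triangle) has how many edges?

In a plane triangulation 3F = 2E and V − E + F = 2, so E = 3V − 6 = 3·37 − 6 = 105.

105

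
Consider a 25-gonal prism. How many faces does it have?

A prism on an n-gon has two n-gon bases and n rectangular sides: V = 2·25 = 50, E = 3·25 = 75, F = 25 + 2 = 27.

27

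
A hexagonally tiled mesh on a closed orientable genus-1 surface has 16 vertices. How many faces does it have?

8

χ = 2 − 2·1 = 0, and every face is a hexagon so 6F = 2E.
V − E + F = 0 with E = 6F/2 gives 16 − (6/2 − 1)·F = 0, so F = 8 and E = 24.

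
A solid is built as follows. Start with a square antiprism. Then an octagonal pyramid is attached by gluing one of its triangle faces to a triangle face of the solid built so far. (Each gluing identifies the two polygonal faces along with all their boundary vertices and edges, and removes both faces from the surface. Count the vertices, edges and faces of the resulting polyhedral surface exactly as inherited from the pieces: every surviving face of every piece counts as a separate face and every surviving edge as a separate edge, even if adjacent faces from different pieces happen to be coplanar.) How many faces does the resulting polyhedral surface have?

A square antiprism: V=8, E=16, F=10.
Attach an octagonal pyramid (V=9, E=16, F=9) along a 3-gon: merge 3 vertices and 3 edges, delete both glued faces → V=14, E=29, F=17.
Check: V − E + F = 14 − 29 + 17 = 2.

17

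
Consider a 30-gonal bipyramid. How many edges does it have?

A bipyramid over an n-gon has 2n triangular faces and n + 2 vertices: V = 30 + 2 = 32, E = 3·30 = 90, F = 2·30 = 60.

90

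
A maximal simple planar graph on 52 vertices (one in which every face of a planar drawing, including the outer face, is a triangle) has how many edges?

150

In a plane triangulation 3F = 2E and V − E + F = 2, so E = 3V − 6 = 3·52 − 6 = 150.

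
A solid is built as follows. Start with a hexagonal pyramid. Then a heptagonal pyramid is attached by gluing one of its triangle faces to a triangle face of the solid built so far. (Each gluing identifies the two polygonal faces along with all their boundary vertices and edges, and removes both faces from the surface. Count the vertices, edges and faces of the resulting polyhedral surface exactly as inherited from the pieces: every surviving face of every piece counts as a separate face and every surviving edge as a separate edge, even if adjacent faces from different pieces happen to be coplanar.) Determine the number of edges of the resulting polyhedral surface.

23

A hexagonal pyramid: V=7, E=12, F=7.
Attach a heptagonal pyramid (V=8, E=14, F=8) along a 3-gon: merge 3 vertices and 3 edges, delete both glued faces → V=12, E=23, F=13.
Check: V − E + F = 12 − 23 + 13 = 2.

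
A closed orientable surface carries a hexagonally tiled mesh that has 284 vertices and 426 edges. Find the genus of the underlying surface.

Every face is a hexagon and each edge borders two faces, so 6F = 2·426, giving F = 142.
χ = V − E + F = 284 − 426 + 142 = 0.
For a closed orientable surface χ = 2 − 2g, so g = (2 − (0))/2 = 1.

1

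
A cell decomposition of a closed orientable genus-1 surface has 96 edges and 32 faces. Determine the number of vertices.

For a closed orientable surface of genus 1, χ = 2 − 2·1 = 0.
V = 0 + E − F = 0 + 96 − 32 = 64.

64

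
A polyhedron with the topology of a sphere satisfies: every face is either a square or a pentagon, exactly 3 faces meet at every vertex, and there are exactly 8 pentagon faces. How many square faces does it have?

2

Let x be the number of squares; then F = 8 + x.
Edge–face incidences: 2E = 5·8 + 4·x = 40 + 4x.
Every vertex has degree 3, so 3V = 2E.
Euler: V − E + F = 2 ⇒ (2E)/3 − E + (8 + x) = 2.
Multiply by 6: 2·(2E) − 3·(2E) + 6·(8 + x) = 12, i.e. 48 + 6x − (40 + 4x) = 12.
Collecting terms: 2x + 8 = 12, so 2x = 4, so x = 2.
Then 2E = 40 + 4·2 = 48, so E = 24, V = 2E/3 = 16, F = 8 + 2 = 10.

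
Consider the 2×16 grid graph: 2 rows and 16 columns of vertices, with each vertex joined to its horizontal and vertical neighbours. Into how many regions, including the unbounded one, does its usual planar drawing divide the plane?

The grid has V = 2·16 = 32 vertices and E = 2·15 + 16·1 = 46 edges.
F = 2 − V + E = 2 − 32 + 46 = 16.

16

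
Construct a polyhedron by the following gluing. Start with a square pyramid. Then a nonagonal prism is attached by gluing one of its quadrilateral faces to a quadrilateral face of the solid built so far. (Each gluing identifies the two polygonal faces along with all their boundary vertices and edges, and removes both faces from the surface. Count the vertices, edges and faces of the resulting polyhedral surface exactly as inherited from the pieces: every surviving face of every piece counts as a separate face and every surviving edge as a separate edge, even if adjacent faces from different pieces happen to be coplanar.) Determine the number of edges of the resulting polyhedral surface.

A square pyramid: V=5, E=8, F=5.
Attach a nonagonal prism (V=18, E=27, F=11) along a 4-gon: merge 4 vertices and 4 edges, delete both glued faces → V=19, E=31, F=14.
Check: V − E + F = 19 − 31 + 14 = 2.

31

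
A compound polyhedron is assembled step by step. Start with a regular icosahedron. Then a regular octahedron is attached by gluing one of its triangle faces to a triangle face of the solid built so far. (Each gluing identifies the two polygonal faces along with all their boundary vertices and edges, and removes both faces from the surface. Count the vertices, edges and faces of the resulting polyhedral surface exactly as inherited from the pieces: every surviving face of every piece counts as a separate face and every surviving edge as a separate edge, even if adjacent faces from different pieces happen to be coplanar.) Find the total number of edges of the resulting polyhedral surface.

A regular icosahedron: V=12, E=30, F=20.
Attach a regular octahedron (V=6, E=12, F=8) along a 3-gon: merge 3 vertices and 3 edges, delete both glued faces → V=15, E=39, F=26.
Check: V − E + F = 15 − 39 + 26 = 2.

39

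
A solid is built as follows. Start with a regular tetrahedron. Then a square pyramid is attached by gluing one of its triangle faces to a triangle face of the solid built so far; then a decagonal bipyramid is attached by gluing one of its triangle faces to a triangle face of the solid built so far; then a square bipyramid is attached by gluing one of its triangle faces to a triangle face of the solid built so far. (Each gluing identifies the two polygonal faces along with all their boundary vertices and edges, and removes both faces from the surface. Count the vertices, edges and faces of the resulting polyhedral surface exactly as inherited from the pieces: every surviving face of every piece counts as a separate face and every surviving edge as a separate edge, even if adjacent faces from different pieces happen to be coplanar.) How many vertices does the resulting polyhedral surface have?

18

A regular tetrahedron: V=4, E=6, F=4.
Attach a square pyramid (V=5, E=8, F=5) along a 3-gon: merge 3 vertices and 3 edges, delete both glued faces → V=6, E=11, F=7.
Attach a decagonal bipyramid (V=12, E=30, F=20) along a 3-gon: merge 3 vertices and 3 edges, delete both glued faces → V=15, E=38, F=25.
Attach a square bipyramid (V=6, E=12, F=8) along a 3-gon: merge 3 vertices and 3 edges, delete both glued faces → V=18, E=47, F=31.
Check: V − E + F = 18 − 47 + 31 = 2.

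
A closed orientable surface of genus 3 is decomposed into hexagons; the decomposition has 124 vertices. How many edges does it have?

192

χ = 2 − 2·3 = -4, and every face is a hexagon so 6F = 2E.
V − E + F = -4 with E = 6F/2 gives 124 − (6/2 − 1)·F = -4, so F = 64 and E = 192.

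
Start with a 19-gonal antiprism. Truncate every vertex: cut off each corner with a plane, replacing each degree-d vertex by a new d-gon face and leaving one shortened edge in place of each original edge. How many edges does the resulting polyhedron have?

228

The base solid has V = 38, E = 76, F = 40.
Truncation replaces each original edge-end by a new vertex, so V′ = 2E = 152.
Each original edge survives, and each old vertex of degree d contributes d new edges; summing degrees gives Σd = 2E, so E′ = E + 2E = 3E = 228.
Each original face survives and each original vertex becomes one new face: F′ = F + V = 78.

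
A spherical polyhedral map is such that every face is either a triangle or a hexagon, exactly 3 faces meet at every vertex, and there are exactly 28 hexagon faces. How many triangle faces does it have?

Let x be the number of triangles; then F = 28 + x.
Edge–face incidences: 2E = 6·28 + 3·x = 168 + 3x.
Every vertex has degree 3, so 3V = 2E.
Euler: V − E + F = 2 ⇒ (2E)/3 − E + (28 + x) = 2.
Multiply by 6: 2·(2E) − 3·(2E) + 6·(28 + x) = 12, i.e. 168 + 6x − (168 + 3x) = 12.
Collecting terms: 3x = 12, so x = 4.
Then 2E = 168 + 3·4 = 180, so E = 90, V = 2E/3 = 60, F = 28 + 4 = 32.

4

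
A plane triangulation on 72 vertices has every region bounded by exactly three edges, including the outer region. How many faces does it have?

140

In a plane triangulation 3F = 2E and V − E + F = 2, so F = 2V − 4 = 2·72 − 4 = 140.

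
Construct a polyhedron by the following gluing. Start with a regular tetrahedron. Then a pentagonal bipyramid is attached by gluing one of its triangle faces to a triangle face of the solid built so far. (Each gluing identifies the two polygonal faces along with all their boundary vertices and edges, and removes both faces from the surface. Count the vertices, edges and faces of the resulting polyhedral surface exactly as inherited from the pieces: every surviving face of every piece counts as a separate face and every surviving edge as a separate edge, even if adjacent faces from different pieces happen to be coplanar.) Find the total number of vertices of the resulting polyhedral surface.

8

A regular tetrahedron: V=4, E=6, F=4.
Attach a pentagonal bipyramid (V=7, E=15, F=10) along a 3-gon: merge 3 vertices and 3 edges, delete both glued faces → V=8, E=18, F=12.
Check: V − E + F = 8 − 18 + 12 = 2.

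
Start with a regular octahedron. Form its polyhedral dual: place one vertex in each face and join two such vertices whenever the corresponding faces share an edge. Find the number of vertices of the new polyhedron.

The base solid has V = 6, E = 12, F = 8.
The dual swaps V and F and preserves E: V′ = F = 8, E′ = E = 12, F′ = V = 6.

8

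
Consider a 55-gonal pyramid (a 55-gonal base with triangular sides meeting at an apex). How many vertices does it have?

56

A pyramid on an n-gon base has one n-gon and n triangles: V = 55 + 1 = 56, E = 2·55 = 110, F = 55 + 1 = 56.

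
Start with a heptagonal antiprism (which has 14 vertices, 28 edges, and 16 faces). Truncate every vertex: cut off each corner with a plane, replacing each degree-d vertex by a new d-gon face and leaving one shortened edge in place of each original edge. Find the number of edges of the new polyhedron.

Truncation replaces each original edge-end by a new vertex, so V′ = 2E = 56.
Each original edge survives, and each old vertex of degree d contributes d new edges; summing degrees gives Σd = 2E, so E′ = E + 2E = 3E = 84.
Each original face survives and each original vertex becomes one new face: F′ = F + V = 30.

84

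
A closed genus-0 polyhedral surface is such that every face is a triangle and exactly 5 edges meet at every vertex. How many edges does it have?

Each face has 3 edges and each edge borders two faces, so 2E = 3F.
Each vertex has degree 5, so 5V = 2E and hence V = 3F/5.
Euler: V − E + F = 2 ⇒ (3F/5) − (3F/2) + F = 2.
Multiply by 10: (6 − 15 + 10)F = 20, i.e. 1F = 20.
So F = 20, E = 3·20/2 = 30, V = 3·20/5 = 12.

30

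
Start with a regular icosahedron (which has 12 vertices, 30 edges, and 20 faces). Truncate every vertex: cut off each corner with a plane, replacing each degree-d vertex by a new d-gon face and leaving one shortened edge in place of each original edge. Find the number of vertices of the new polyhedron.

60

Truncation replaces each original edge-end by a new vertex, so V′ = 2E = 60.
Each original edge survives, and each old vertex of degree d contributes d new edges; summing degrees gives Σd = 2E, so E′ = E + 2E = 3E = 90.
Each original face survives and each original vertex becomes one new face: F′ = F + V = 32.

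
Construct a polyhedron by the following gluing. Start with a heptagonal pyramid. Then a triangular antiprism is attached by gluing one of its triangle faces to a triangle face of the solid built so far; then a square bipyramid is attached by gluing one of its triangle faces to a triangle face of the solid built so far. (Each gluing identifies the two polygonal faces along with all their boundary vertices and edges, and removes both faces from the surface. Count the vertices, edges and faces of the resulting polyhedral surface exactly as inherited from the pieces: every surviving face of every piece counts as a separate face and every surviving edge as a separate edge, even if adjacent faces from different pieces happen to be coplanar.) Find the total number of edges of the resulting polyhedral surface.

A heptagonal pyramid: V=8, E=14, F=8.
Attach a triangular antiprism (V=6, E=12, F=8) along a 3-gon: merge 3 vertices and 3 edges, delete both glued faces → V=11, E=23, F=14.
Attach a square bipyramid (V=6, E=12, F=8) along a 3-gon: merge 3 vertices and 3 edges, delete both glued faces → V=14, E=32, F=20.
Check: V − E + F = 14 − 32 + 20 = 2.

32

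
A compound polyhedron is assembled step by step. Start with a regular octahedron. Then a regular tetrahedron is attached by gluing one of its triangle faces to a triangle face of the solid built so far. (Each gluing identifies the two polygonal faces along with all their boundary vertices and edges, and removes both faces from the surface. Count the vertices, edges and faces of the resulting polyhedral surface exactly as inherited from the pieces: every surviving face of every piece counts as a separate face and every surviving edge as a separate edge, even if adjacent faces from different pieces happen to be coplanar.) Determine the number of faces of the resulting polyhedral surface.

10

A regular octahedron: V=6, E=12, F=8.
Attach a regular tetrahedron (V=4, E=6, F=4) along a 3-gon: merge 3 vertices and 3 edges, delete both glued faces → V=7, E=15, F=10.
Check: V − E + F = 7 − 15 + 10 = 2.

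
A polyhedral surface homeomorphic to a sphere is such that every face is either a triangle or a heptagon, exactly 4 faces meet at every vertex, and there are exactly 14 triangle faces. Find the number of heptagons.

2

Let x be the number of heptagons; then F = 14 + x.
Edge–face incidences: 2E = 3·14 + 7·x = 42 + 7x.
Every vertex has degree 4, so 4V = 2E.
Euler: V − E + F = 2 ⇒ (2E)/4 − E + (14 + x) = 2.
Multiply by 8: 2·(2E) − 4·(2E) + 8·(14 + x) = 16, i.e. 112 + 8x − 2·(42 + 7x) = 16.
Collecting terms: −6x + 28 = 16, so −6x = −12, so x = 2.
Then 2E = 42 + 7·2 = 56, so E = 28, V = 2E/4 = 14, F = 14 + 2 = 16.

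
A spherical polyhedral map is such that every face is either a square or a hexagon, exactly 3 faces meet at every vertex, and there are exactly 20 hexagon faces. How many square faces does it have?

6

Let x be the number of squares; then F = 20 + x.
Edge–face incidences: 2E = 6·20 + 4·x = 120 + 4x.
Every vertex has degree 3, so 3V = 2E.
Euler: V − E + F = 2 ⇒ (2E)/3 − E + (20 + x) = 2.
Multiply by 6: 2·(2E) − 3·(2E) + 6·(20 + x) = 12, i.e. 120 + 6x − (120 + 4x) = 12.
Collecting terms: 2x = 12, so x = 6.
Then 2E = 120 + 4·6 = 144, so E = 72, V = 2E/3 = 48, F = 20 + 6 = 26.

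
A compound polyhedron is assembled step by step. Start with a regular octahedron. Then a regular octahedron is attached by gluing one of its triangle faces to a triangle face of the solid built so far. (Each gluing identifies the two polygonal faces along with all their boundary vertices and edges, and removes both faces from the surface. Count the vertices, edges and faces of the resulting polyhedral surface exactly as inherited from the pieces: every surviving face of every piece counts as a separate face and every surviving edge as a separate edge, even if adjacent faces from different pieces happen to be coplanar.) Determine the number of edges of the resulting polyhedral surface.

21

A regular octahedron: V=6, E=12, F=8.
Attach a regular octahedron (V=6, E=12, F=8) along a 3-gon: merge 3 vertices and 3 edges, delete both glued faces → V=9, E=21, F=14.
Check: V − E + F = 9 − 21 + 14 = 2.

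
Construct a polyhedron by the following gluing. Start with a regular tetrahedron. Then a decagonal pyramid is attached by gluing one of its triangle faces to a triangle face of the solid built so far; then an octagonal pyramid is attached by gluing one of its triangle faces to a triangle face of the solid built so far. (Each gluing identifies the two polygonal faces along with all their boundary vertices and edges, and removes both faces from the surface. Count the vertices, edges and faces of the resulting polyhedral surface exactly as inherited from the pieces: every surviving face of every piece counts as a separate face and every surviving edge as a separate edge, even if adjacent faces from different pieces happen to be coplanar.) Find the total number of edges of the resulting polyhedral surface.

36

A regular tetrahedron: V=4, E=6, F=4.
Attach a decagonal pyramid (V=11, E=20, F=11) along a 3-gon: merge 3 vertices and 3 edges, delete both glued faces → V=12, E=23, F=13.
Attach an octagonal pyramid (V=9, E=16, F=9) along a 3-gon: merge 3 vertices and 3 edges, delete both glued faces → V=18, E=36, F=20.
Check: V − E + F = 18 − 36 + 20 = 2.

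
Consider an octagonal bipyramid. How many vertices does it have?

A bipyramid over an n-gon has 2n triangular faces and n + 2 vertices: V = 8 + 2 = 10, E = 3·8 = 24, F = 2·8 = 16.

10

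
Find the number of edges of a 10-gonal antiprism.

An antiprism on an n-gon has two n-gon caps and 2n triangles: V = 2·10 = 20, E = 4·10 = 40, F = 2·10 + 2 = 22.

40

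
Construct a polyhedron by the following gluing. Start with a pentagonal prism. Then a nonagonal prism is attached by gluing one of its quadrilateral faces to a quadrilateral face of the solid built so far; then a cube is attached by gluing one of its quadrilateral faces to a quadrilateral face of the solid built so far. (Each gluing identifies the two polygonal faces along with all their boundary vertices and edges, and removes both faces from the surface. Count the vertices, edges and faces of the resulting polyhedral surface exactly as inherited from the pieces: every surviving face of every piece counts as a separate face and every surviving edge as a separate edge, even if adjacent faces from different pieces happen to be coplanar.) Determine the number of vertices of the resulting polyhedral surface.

28

A pentagonal prism: V=10, E=15, F=7.
Attach a nonagonal prism (V=18, E=27, F=11) along a 4-gon: merge 4 vertices and 4 edges, delete both glued faces → V=24, E=38, F=16.
Attach a cube (V=8, E=12, F=6) along a 4-gon: merge 4 vertices and 4 edges, delete both glued faces → V=28, E=46, F=20.
Check: V − E + F = 28 − 46 + 20 = 2.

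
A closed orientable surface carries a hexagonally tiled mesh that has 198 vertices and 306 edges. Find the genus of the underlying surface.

4

Every face is a hexagon and each edge borders two faces, so 6F = 2·306, giving F = 102.
χ = V − E + F = 198 − 306 + 102 = -6.
For a closed orientable surface χ = 2 − 2g, so g = (2 − (-6))/2 = 4.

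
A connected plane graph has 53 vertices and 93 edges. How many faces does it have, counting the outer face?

Euler's formula for a connected plane graph: V − E + F = 2, so F = 2 − 53 + 93 = 42.

42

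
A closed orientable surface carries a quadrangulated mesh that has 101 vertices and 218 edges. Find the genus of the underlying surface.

Every face is a square and each edge borders two faces, so 4F = 2·218, giving F = 109.
χ = V − E + F = 101 − 218 + 109 = -8.
For a closed orientable surface χ = 2 − 2g, so g = (2 − (-8))/2 = 5.

5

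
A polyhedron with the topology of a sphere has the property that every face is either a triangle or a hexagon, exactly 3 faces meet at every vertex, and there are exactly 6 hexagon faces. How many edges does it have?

Let x be the number of triangles; then F = 6 + x.
Edge–face incidences: 2E = 6·6 + 3·x = 36 + 3x.
Every vertex has degree 3, so 3V = 2E.
Euler: V − E + F = 2 ⇒ (2E)/3 − E + (6 + x) = 2.
Multiply by 6: 2·(2E) − 3·(2E) + 6·(6 + x) = 12, i.e. 36 + 6x − (36 + 3x) = 12.
Collecting terms: 3x = 12, so x = 4.
Then 2E = 36 + 3·4 = 48, so E = 24, V = 2E/3 = 16, F = 6 + 4 = 10.

24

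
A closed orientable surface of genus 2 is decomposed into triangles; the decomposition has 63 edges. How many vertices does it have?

χ = 2 − 2·2 = -2, and every face is a triangle so 3F = 2E.
F = 2E/3 = 42. Then V = -2 + E − F = -2 + 63 − 42 = 19.

19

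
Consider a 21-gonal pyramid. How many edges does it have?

A pyramid on an n-gon base has one n-gon and n triangles: V = 21 + 1 = 22, E = 2·21 = 42, F = 21 + 1 = 22.
Check: V − E + F = 22 − 42 + 22 = 2.

42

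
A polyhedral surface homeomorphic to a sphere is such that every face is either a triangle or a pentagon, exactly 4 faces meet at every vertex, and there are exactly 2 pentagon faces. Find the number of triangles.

Let x be the number of triangles; then F = 2 + x.
Edge–face incidences: 2E = 5·2 + 3·x = 10 + 3x.
Every vertex has degree 4, so 4V = 2E.
Euler: V − E + F = 2 ⇒ (2E)/4 − E + (2 + x) = 2.
Multiply by 8: 2·(2E) − 4·(2E) + 8·(2 + x) = 16, i.e. 16 + 8x − 2·(10 + 3x) = 16.
Collecting terms: 2x − 4 = 16, so 2x = 20, so x = 10.
Then 2E = 10 + 3·10 = 40, so E = 20, V = 2E/4 = 10, F = 2 + 10 = 12.

10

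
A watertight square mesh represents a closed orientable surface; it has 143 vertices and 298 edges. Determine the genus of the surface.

Every face is a square and each edge borders two faces, so 4F = 2·298, giving F = 149.
χ = V − E + F = 143 − 298 + 149 = -6.
For a closed orientable surface χ = 2 − 2g, so g = (2 − (-6))/2 = 4.

4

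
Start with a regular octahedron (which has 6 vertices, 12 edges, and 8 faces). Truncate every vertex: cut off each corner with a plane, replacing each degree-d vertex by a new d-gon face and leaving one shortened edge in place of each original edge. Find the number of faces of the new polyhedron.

14

Truncation replaces each original edge-end by a new vertex, so V′ = 2E = 24.
Each original edge survives, and each old vertex of degree d contributes d new edges; summing degrees gives Σd = 2E, so E′ = E + 2E = 3E = 36.
Each original face survives and each original vertex becomes one new face: F′ = F + V = 14.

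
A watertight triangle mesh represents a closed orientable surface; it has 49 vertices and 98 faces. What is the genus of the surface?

Every face is a triangle, so 2E = 3·98 = 294, giving E = 147.
χ = V − E + F = 49 − 147 + 98 = 0.
For a closed orientable surface χ = 2 − 2g, so g = (2 − (0))/2 = 1.

1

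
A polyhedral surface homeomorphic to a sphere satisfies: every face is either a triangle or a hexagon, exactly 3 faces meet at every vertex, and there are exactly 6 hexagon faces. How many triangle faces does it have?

4

Let x be the number of triangles; then F = 6 + x.
Edge–face incidences: 2E = 6·6 + 3·x = 36 + 3x.
Every vertex has degree 3, so 3V = 2E.
Euler: V − E + F = 2 ⇒ (2E)/3 − E + (6 + x) = 2.
Multiply by 6: 2·(2E) − 3·(2E) + 6·(6 + x) = 12, i.e. 36 + 6x − (36 + 3x) = 12.
Collecting terms: 3x = 12, so x = 4.
Then 2E = 36 + 3·4 = 48, so E = 24, V = 2E/3 = 16, F = 6 + 4 = 10.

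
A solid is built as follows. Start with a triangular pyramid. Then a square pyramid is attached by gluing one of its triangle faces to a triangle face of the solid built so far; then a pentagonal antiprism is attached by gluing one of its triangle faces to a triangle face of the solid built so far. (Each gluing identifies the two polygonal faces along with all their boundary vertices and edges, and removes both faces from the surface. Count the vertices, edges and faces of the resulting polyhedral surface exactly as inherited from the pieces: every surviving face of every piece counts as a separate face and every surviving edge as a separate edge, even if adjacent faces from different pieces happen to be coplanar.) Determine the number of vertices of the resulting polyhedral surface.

A triangular pyramid: V=4, E=6, F=4.
Attach a square pyramid (V=5, E=8, F=5) along a 3-gon: merge 3 vertices and 3 edges, delete both glued faces → V=6, E=11, F=7.
Attach a pentagonal antiprism (V=10, E=20, F=12) along a 3-gon: merge 3 vertices and 3 edges, delete both glued faces → V=13, E=28, F=17.
Check: V − E + F = 13 − 28 + 17 = 2.

13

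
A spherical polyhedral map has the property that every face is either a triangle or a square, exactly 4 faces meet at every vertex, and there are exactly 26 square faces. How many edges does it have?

64

Let x be the number of triangles; then F = 26 + x.
Edge–face incidences: 2E = 4·26 + 3·x = 104 + 3x.
Every vertex has degree 4, so 4V = 2E.
Euler: V − E + F = 2 ⇒ (2E)/4 − E + (26 + x) = 2.
Multiply by 8: 2·(2E) − 4·(2E) + 8·(26 + x) = 16, i.e. 208 + 8x − 2·(104 + 3x) = 16.
Collecting terms: 2x = 16, so x = 8.
Then 2E = 104 + 3·8 = 128, so E = 64, V = 2E/4 = 32, F = 26 + 8 = 34.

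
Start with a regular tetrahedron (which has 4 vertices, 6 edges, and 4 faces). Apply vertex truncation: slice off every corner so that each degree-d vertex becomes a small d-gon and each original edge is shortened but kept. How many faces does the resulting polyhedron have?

8

Truncation replaces each original edge-end by a new vertex, so V′ = 2E = 12.
Each original edge survives, and each old vertex of degree d contributes d new edges; summing degrees gives Σd = 2E, so E′ = E + 2E = 3E = 18.
Each original face survives and each original vertex becomes one new face: F′ = F + V = 8.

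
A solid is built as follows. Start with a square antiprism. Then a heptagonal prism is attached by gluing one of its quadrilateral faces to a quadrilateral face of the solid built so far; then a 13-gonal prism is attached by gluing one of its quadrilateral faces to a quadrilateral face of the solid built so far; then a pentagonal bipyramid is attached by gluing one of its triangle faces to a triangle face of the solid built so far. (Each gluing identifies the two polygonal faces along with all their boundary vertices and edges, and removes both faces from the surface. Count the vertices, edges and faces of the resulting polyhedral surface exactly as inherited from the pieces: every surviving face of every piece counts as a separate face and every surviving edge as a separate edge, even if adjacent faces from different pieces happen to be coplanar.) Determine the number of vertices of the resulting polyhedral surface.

A square antiprism: V=8, E=16, F=10.
Attach a heptagonal prism (V=14, E=21, F=9) along a 4-gon: merge 4 vertices and 4 edges, delete both glued faces → V=18, E=33, F=17.
Attach a 13-gonal prism (V=26, E=39, F=15) along a 4-gon: merge 4 vertices and 4 edges, delete both glued faces → V=40, E=68, F=30.
Attach a pentagonal bipyramid (V=7, E=15, F=10) along a 3-gon: merge 3 vertices and 3 edges, delete both glued faces → V=44, E=80, F=38.
Check: V − E + F = 44 − 80 + 38 = 2.

44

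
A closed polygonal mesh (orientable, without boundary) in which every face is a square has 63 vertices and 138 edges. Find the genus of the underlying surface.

Every face is a square and each edge borders two faces, so 4F = 2·138, giving F = 69.
χ = V − E + F = 63 − 138 + 69 = -6.
For a closed orientable surface χ = 2 − 2g, so g = (2 − (-6))/2 = 4.

4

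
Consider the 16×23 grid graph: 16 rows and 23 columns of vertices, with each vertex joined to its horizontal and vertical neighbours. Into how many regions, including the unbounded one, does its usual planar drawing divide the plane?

The grid has V = 16·23 = 368 vertices and E = 16·22 + 23·15 = 697 edges.
F = 2 − V + E = 2 − 368 + 697 = 331.

331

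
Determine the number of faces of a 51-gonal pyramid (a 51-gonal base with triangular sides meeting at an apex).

A pyramid on an n-gon base has one n-gon and n triangles: V = 51 + 1 = 52, E = 2·51 = 102, F = 51 + 1 = 52.
Check: V − E + F = 52 − 102 + 52 = 2.

52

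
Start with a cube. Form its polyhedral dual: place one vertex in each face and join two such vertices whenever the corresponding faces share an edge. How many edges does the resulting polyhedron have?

The base solid has V = 8, E = 12, F = 6.
The dual swaps V and F and preserves E: V′ = F = 6, E′ = E = 12, F′ = V = 8.

12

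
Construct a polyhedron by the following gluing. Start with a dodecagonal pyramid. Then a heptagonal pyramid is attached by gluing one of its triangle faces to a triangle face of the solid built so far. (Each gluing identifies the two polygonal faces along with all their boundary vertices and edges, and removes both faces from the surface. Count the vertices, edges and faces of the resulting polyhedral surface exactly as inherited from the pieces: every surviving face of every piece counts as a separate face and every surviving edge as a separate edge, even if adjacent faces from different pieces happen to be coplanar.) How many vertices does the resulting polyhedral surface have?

18

A dodecagonal pyramid: V=13, E=24, F=13.
Attach a heptagonal pyramid (V=8, E=14, F=8) along a 3-gon: merge 3 vertices and 3 edges, delete both glued faces → V=18, E=35, F=19.
Check: V − E + F = 18 − 35 + 19 = 2.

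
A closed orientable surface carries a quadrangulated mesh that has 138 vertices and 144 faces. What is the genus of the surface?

Every face is a square, so 2E = 4·144 = 576, giving E = 288.
χ = V − E + F = 138 − 288 + 144 = -6.
For a closed orientable surface χ = 2 − 2g, so g = (2 − (-6))/2 = 4.

4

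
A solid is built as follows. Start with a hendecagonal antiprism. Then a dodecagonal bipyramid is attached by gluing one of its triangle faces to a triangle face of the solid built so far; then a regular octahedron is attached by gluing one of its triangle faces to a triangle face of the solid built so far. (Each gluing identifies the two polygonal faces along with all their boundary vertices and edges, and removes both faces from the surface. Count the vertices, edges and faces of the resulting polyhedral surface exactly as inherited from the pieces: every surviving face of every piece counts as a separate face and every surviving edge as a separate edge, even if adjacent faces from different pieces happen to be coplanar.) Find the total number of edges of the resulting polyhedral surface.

86

A hendecagonal antiprism: V=22, E=44, F=24.
Attach a dodecagonal bipyramid (V=14, E=36, F=24) along a 3-gon: merge 3 vertices and 3 edges, delete both glued faces → V=33, E=77, F=46.
Attach a regular octahedron (V=6, E=12, F=8) along a 3-gon: merge 3 vertices and 3 edges, delete both glued faces → V=36, E=86, F=52.
Check: V − E + F = 36 − 86 + 52 = 2.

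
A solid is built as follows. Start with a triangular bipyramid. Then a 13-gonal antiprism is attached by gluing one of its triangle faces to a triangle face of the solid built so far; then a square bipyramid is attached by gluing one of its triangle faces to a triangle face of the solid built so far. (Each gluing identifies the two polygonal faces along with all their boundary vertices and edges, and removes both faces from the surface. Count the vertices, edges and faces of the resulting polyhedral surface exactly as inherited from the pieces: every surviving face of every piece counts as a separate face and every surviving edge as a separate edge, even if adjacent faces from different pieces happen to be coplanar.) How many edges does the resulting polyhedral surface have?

A triangular bipyramid: V=5, E=9, F=6.
Attach a 13-gonal antiprism (V=26, E=52, F=28) along a 3-gon: merge 3 vertices and 3 edges, delete both glued faces → V=28, E=58, F=32.
Attach a square bipyramid (V=6, E=12, F=8) along a 3-gon: merge 3 vertices and 3 edges, delete both glued faces → V=31, E=67, F=38.
Check: V − E + F = 31 − 67 + 38 = 2.

67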